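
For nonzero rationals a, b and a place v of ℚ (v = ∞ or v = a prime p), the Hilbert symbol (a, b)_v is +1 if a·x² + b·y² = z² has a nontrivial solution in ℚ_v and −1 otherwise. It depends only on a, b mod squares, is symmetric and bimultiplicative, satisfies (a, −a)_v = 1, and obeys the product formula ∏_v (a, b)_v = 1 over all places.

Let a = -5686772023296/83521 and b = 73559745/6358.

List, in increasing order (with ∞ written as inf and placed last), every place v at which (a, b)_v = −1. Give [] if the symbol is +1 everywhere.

Mod squares: a ≡ -91, b ≡ 2310. Check v ∈ {∞, 2, 3, 5, 7, 11, 13, 17, 31}.
v=7: a=7^3·(≡1), b=7^1·(≡1) mod 7; (1|7)=+1, (1|7)=+1; (−1)^{3·1·3}·(+1)^1·(+1)^3 = -1.
v=∞: -91 < 0 and 2310 > 0  ⇒  (a,b)_∞ = +1.
v=17: a=17^-4·(≡11), b=17^-2·(≡13) mod 17; (11|17)=-1, (13|17)=+1; (−1)^{-4·-2·8}·(-1)^-2·(+1)^-4 = +1.
v=2: v_2(a)=14, v_2(b)=-1; units ≡ 5, 3 (mod 8); ε·ε+αω+βω = 0·1+14·1+-1·1 ≡ 1  ⇒  (a,b)_2 = -1.
v=13: a=13^1·(≡11), b=13^0·(≡12) mod 13; (11|13)=-1, (12|13)=+1; (−1)^{1·0·6}·(-1)^0·(+1)^1 = +1.
v=3: a=3^4·(≡2), b=3^7·(≡2) mod 3; (2|3)=-1, (2|3)=-1; (−1)^{4·7·1}·(-1)^7·(-1)^4 = -1.
v=11: a=11^0·(≡6), b=11^-1·(≡1) mod 11; (6|11)=-1, (1|11)=+1; (−1)^{0·-1·5}·(-1)^-1·(+1)^0 = -1.
v=5: a=5^0·(≡4), b=5^1·(≡3) mod 5; (4|5)=+1, (3|5)=-1; (−1)^{0·1·2}·(+1)^1·(-1)^0 = +1.
v=31: a=31^2·(≡9), b=31^2·(≡2) mod 31; (9|31)=+1, (2|31)=+1; (−1)^{2·2·15}·(+1)^2·(+1)^2 = +1.
(-91, 2310 / ℚ) ramifies at {2, 3, 7, 11}: a division algebra.

[2, 3, 7, 11]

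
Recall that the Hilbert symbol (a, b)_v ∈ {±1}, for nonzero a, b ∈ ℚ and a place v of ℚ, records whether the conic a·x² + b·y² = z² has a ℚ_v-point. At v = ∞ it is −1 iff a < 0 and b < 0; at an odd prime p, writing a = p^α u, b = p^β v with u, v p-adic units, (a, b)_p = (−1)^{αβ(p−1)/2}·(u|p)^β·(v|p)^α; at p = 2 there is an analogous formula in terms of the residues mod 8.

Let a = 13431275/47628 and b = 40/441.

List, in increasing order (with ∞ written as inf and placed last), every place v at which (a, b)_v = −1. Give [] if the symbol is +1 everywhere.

[5, 11]

Mod squares: a ≡ 33, b ≡ 10. Check v ∈ {∞, 2, 3, 5, 7, 11, 13, 17}.
v=3: a=3^-5·(≡2), b=3^-2·(≡1) mod 3; (2|3)=-1, (1|3)=+1; (−1)^{-5·-2·1}·(-1)^-2·(+1)^-5 = +1.
v=∞: 33 > 0 and 10 > 0  ⇒  (a,b)_∞ = +1.
v=11: a=11^1·(≡4), b=11^0·(≡7) mod 11; (4|11)=+1, (7|11)=-1; (−1)^{1·0·5}·(+1)^0·(-1)^1 = -1.
v=2: v_2(a)=-2, v_2(b)=3; units ≡ 1, 5 (mod 8); ε·ε+αω+βω = 0·0+-2·1+3·0 ≡ 0  ⇒  (a,b)_2 = +1.
v=5: a=5^2·(≡2), b=5^1·(≡3) mod 5; (2|5)=-1, (3|5)=-1; (−1)^{2·1·2}·(-1)^1·(-1)^2 = -1.
v=17: a=17^2·(≡9), b=17^0·(≡11) mod 17; (9|17)=+1, (11|17)=-1; (−1)^{2·0·8}·(+1)^0·(-1)^2 = +1.
v=13: a=13^2·(≡5), b=13^0·(≡12) mod 13; (5|13)=-1, (12|13)=+1; (−1)^{2·0·6}·(-1)^0·(+1)^2 = +1.
v=7: a=7^-2·(≡3), b=7^-2·(≡6) mod 7; (3|7)=-1, (6|7)=-1; (−1)^{-2·-2·3}·(-1)^-2·(-1)^-2 = +1.
Ram(33, 10) = {5, 11}; no ℚ_5-point on the conic.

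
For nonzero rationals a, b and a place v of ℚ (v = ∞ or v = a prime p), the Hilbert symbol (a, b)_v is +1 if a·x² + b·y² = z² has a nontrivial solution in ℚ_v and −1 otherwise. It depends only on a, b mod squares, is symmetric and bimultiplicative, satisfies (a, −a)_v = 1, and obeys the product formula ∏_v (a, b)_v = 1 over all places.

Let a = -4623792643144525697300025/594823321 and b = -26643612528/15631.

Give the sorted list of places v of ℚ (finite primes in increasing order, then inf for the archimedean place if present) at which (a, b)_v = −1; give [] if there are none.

(a, b) ≡ (-41, -38805393) mod (ℚ^×)²; places V = {2, 3, 5, 7, 11, 13, 23, 29, 41, 43, ∞}.
(a,b)_43: α=2, u≡28; β=1, v≡20 (mod 43); (28|43)=-1, (20|43)=-1; sign (−1)^0·-1^1·-1^2 = -1.
(a,b)_3: α=8, u≡1; β=5, v≡2 (mod 3); (1|3)=+1, (2|3)=-1; sign (−1)^0·+1^5·-1^8 = +1.
(a,b)_∞: sgn(-41)=−, sgn(-38805393)=−, so -1.
(a,b)_7: α=0, u≡2; β=-2, v≡5 (mod 7); (2|7)=+1, (5|7)=-1; sign (−1)^0·+1^-2·-1^0 = +1.
(a,b)_23: α=2, u≡15; β=1, v≡21 (mod 23); (15|23)=-1, (21|23)=-1; sign (−1)^0·-1^1·-1^2 = -1.
(a,b)_41: α=3, u≡36; β=1, v≡38 (mod 41); (36|41)=+1, (38|41)=-1; sign (−1)^0·+1^1·-1^3 = -1.
(a,b)_5: α=2, u≡4; β=0, v≡2 (mod 5); (4|5)=+1, (2|5)=-1; sign (−1)^0·+1^0·-1^2 = +1.
(a,b)_13: α=4, u≡8; β=2, v≡10 (mod 13); (8|13)=-1, (10|13)=+1; sign (−1)^0·-1^2·+1^4 = +1.
(a,b)_29: α=-6, u≡17; β=-1, v≡28 (mod 29); (17|29)=-1, (28|29)=+1; sign (−1)^0·-1^-1·+1^-6 = -1.
(a,b)_11: α=4, u≡3; β=-1, v≡3 (mod 11); (3|11)=+1, (3|11)=+1; sign (−1)^0·+1^-1·+1^4 = +1.
(a,b)_2: α=0, β=4; u≡7, v≡7 (mod 8); ε(u)ε(v)=1·1, αω(v)=0·0, βω(u)=4·0; sum ≡ 1  ⇒  -1.
Ram(-41, -38805393) = {2, 23, 29, 41, 43, ∞}; no ℚ_2-point on the conic.

[2, 23, 29, 41, 43, inf]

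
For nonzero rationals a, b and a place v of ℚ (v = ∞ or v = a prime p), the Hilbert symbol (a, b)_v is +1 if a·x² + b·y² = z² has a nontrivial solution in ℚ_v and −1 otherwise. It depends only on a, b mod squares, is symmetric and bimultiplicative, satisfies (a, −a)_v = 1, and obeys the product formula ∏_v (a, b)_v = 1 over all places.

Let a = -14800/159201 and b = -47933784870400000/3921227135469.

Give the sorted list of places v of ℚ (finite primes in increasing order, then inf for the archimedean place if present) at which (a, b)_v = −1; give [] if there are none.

[3, 5, 7, 13, 47, inf]

(a, b) ≡ (-37, -2373735) mod (ℚ^×)²; places V = {2, 3, 5, 7, 11, 13, 19, 37, 47, ∞}.
(a,b)_5: α=2, u≡3; β=5, v≡3 (mod 5); (3|5)=-1, (3|5)=-1; sign (−1)^0·-1^5·-1^2 = -1.
(a,b)_19: α=-2, u≡5; β=-6, v≡17 (mod 19); (5|19)=+1, (17|19)=+1; sign (−1)^0·+1^-6·+1^-2 = +1.
(a,b)_11: α=0, u≡8; β=2, v≡8 (mod 11); (8|11)=-1, (8|11)=-1; sign (−1)^0·-1^2·-1^0 = +1.
(a,b)_37: α=1, u≡3; β=3, v≡33 (mod 37); (3|37)=+1, (33|37)=+1; sign (−1)^0·+1^3·+1^1 = +1.
(a,b)_47: α=0, u≡20; β=1, v≡15 (mod 47); (20|47)=-1, (15|47)=-1; sign (−1)^0·-1^1·-1^0 = -1.
(a,b)_2: α=4, β=12; u≡3, v≡1 (mod 8); ε(u)ε(v)=1·0, αω(v)=4·0, βω(u)=12·1; sum ≡ 0  ⇒  +1.
(a,b)_7: α=-2, u≡5; β=-3, v≡6 (mod 7); (5|7)=-1, (6|7)=-1; sign (−1)^0·-1^-3·-1^-2 = -1.
(a,b)_3: α=-2, u≡2; β=-5, v≡2 (mod 3); (2|3)=-1, (2|3)=-1; sign (−1)^0·-1^-5·-1^-2 = -1.
(a,b)_13: α=0, u≡11; β=1, v≡12 (mod 13); (11|13)=-1, (12|13)=+1; sign (−1)^0·-1^1·+1^0 = -1.
(a,b)_∞: sgn(-37)=−, sgn(-2373735)=−, so -1.
|Ram(-37, -2373735)| = 6, even; anisotropic at {3, 5, 7, 13, 47, ∞}.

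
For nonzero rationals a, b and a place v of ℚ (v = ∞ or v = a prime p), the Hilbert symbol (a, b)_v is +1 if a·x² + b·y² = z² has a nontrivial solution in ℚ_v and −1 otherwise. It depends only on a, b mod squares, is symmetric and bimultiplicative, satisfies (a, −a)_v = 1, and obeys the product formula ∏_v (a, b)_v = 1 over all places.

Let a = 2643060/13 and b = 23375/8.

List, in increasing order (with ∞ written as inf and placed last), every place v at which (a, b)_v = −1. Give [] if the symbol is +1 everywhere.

[13, 29]

(a, b) ≡ (175305, 1870) mod (ℚ^×)²; places V = {2, 3, 5, 7, 11, 13, 17, 29, 31, ∞}.
(a,b)_2: α=2, β=-3; u≡1, v≡7 (mod 8); ε(u)ε(v)=0·1, αω(v)=2·0, βω(u)=-3·0; sum ≡ 0  ⇒  +1.
(a,b)_17: α=0, u≡8; β=1, v≡4 (mod 17); (8|17)=+1, (4|17)=+1; sign (−1)^0·+1^1·+1^0 = +1.
(a,b)_29: α=1, u≡24; β=0, v≡11 (mod 29); (24|29)=+1, (11|29)=-1; sign (−1)^0·+1^0·-1^1 = -1.
(a,b)_5: α=1, u≡4; β=3, v≡4 (mod 5); (4|5)=+1, (4|5)=+1; sign (−1)^0·+1^3·+1^1 = +1.
(a,b)_11: α=0, u≡1; β=1, v≡3 (mod 11); (1|11)=+1, (3|11)=+1; sign (−1)^0·+1^1·+1^0 = +1.
(a,b)_3: α=1, u≡1; β=0, v≡1 (mod 3); (1|3)=+1, (1|3)=+1; sign (−1)^0·+1^0·+1^1 = +1.
(a,b)_7: α=2, u≡2; β=0, v≡2 (mod 7); (2|7)=+1, (2|7)=+1; sign (−1)^0·+1^0·+1^2 = +1.
(a,b)_13: α=-1, u≡4; β=0, v≡5 (mod 13); (4|13)=+1, (5|13)=-1; sign (−1)^0·+1^0·-1^-1 = -1.
(a,b)_∞: sgn(175305)=+, sgn(1870)=+, so +1.
(a,b)_31: α=1, u≡27; β=0, v≡4 (mod 31); (27|31)=-1, (4|31)=+1; sign (−1)^0·-1^0·+1^1 = +1.
|Ram(175305, 1870)| = 2, even; anisotropic at {13, 29}.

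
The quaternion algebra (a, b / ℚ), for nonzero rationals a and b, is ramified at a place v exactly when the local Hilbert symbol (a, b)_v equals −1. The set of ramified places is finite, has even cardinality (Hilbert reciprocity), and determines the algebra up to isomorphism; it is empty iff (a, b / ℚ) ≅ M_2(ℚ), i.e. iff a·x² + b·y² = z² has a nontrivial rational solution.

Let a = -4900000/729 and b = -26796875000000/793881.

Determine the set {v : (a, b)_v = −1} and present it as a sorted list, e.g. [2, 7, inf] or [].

(a, b) ≡ (-10, -35) mod (ℚ^×)²; places V = {2, 3, 5, 7, 11, ∞}.
(a,b)_∞: sgn(-10)=−, sgn(-35)=−, so -1.
(a,b)_5: α=5, u≡3; β=13, v≡3 (mod 5); (3|5)=-1, (3|5)=-1; sign (−1)^0·-1^13·-1^5 = +1.
(a,b)_3: α=-6, u≡2; β=-8, v≡1 (mod 3); (2|3)=-1, (1|3)=+1; sign (−1)^0·-1^-8·+1^-6 = +1.
(a,b)_2: α=5, β=6; u≡3, v≡5 (mod 8); ε(u)ε(v)=1·0, αω(v)=5·1, βω(u)=6·1; sum ≡ 1  ⇒  -1.
(a,b)_11: α=0, u≡9; β=-2, v≡1 (mod 11); (9|11)=+1, (1|11)=+1; sign (−1)^0·+1^-2·+1^0 = +1.
(a,b)_7: α=2, u≡2; β=3, v≡4 (mod 7); (2|7)=+1, (4|7)=+1; sign (−1)^0·+1^3·+1^2 = +1.
|Ram(-10, -35)| = 2, even; anisotropic at {2, ∞}.

[2, inf]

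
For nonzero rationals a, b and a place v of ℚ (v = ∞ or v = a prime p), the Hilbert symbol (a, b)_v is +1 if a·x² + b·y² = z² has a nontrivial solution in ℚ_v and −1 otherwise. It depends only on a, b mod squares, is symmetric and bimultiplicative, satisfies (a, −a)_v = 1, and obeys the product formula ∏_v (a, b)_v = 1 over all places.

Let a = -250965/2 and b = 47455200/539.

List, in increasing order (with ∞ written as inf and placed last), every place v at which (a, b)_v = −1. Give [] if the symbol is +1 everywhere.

[3, 5, 11, 13]

(a, b) ≡ (-330, 858) mod (ℚ^×)²; places V = {2, 3, 5, 7, 11, 13, ∞}.
(a,b)_∞: sgn(-330)=−, sgn(858)=+, so +1.
(a,b)_11: α=1, u≡5; β=-1, v≡9 (mod 11); (5|11)=+1, (9|11)=+1; sign (−1)^1·+1^-1·+1^1 = -1.
(a,b)_2: α=-1, β=5; u≡3, v≡5 (mod 8); ε(u)ε(v)=1·0, αω(v)=-1·1, βω(u)=5·1; sum ≡ 0  ⇒  +1.
(a,b)_5: α=1, u≡1; β=2, v≡2 (mod 5); (1|5)=+1, (2|5)=-1; sign (−1)^0·+1^2·-1^1 = -1.
(a,b)_13: α=2, u≡5; β=3, v≡12 (mod 13); (5|13)=-1, (12|13)=+1; sign (−1)^0·-1^3·+1^2 = -1.
(a,b)_7: α=0, u≡3; β=-2, v≡4 (mod 7); (3|7)=-1, (4|7)=+1; sign (−1)^0·-1^-2·+1^0 = +1.
(a,b)_3: α=3, u≡1; β=3, v≡1 (mod 3); (1|3)=+1, (1|3)=+1; sign (−1)^1·+1^3·+1^3 = -1.
(-330, 858 / ℚ) ramifies at {3, 5, 11, 13}: a division algebra.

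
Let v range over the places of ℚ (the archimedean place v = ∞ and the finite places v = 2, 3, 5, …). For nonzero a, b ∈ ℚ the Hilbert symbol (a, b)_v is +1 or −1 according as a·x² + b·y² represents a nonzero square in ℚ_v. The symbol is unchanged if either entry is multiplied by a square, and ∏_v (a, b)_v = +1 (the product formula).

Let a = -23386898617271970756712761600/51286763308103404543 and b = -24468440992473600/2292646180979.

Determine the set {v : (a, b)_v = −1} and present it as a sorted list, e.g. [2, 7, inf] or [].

[17, inf]

(a, b) ≡ (-7, -374) mod (ℚ^×)²; places V = {2, 3, 5, 7, 11, 17, 19, 37, 53, ∞}.
(a,b)_37: α=4, u≡30; β=2, v≡16 (mod 37); (30|37)=+1, (16|37)=+1; sign (−1)^0·+1^2·+1^4 = +1.
(a,b)_11: α=-10, u≡1; β=-7, v≡8 (mod 11); (1|11)=+1, (8|11)=-1; sign (−1)^0·+1^-7·-1^-10 = +1.
(a,b)_5: α=2, u≡2; β=2, v≡4 (mod 5); (2|5)=-1, (4|5)=+1; sign (−1)^0·-1^2·+1^2 = +1.
(a,b)_7: α=-11, u≡3; β=-6, v≡1 (mod 7); (3|7)=-1, (1|7)=+1; sign (−1)^0·-1^-6·+1^-11 = +1.
(a,b)_∞: sgn(-7)=−, sgn(-374)=−, so -1.
(a,b)_19: α=4, u≡3; β=2, v≡6 (mod 19); (3|19)=-1, (6|19)=+1; sign (−1)^0·-1^2·+1^4 = +1.
(a,b)_17: α=2, u≡6; β=1, v≡7 (mod 17); (6|17)=-1, (7|17)=-1; sign (−1)^0·-1^1·-1^2 = -1.
(a,b)_53: α=4, u≡52; β=2, v≡22 (mod 53); (52|53)=+1, (22|53)=-1; sign (−1)^0·+1^2·-1^4 = +1.
(a,b)_3: α=8, u≡2; β=4, v≡1 (mod 3); (2|3)=-1, (1|3)=+1; sign (−1)^0·-1^4·+1^8 = +1.
(a,b)_2: α=8, β=9; u≡1, v≡5 (mod 8); ε(u)ε(v)=0·0, αω(v)=8·1, βω(u)=9·0; sum ≡ 0  ⇒  +1.
(-7, -374 / ℚ) ramifies at {17, ∞}: a division algebra.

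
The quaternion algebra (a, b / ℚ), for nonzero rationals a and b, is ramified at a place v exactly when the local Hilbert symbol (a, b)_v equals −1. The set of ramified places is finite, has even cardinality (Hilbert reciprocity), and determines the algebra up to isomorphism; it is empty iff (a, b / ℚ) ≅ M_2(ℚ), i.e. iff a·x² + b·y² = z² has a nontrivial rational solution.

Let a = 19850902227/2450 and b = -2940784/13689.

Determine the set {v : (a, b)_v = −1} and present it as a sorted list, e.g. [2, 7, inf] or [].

[13, 31, 37, 43]

Mod squares: a ≡ 1696006, b ≡ -31. Check v ∈ {∞, 2, 3, 5, 7, 11, 13, 17, 31, 37, 41, 43}.
v=∞: 1696006 > 0 and -31 < 0  ⇒  (a,b)_∞ = +1.
v=5: a=5^-2·(≡4), b=5^0·(≡4) mod 5; (4|5)=+1, (4|5)=+1; (−1)^{-2·0·2}·(+1)^0·(+1)^-2 = +1.
v=43: a=43^1·(≡14), b=43^0·(≡22) mod 43; (14|43)=+1, (22|43)=-1; (−1)^{1·0·21}·(+1)^0·(-1)^1 = -1.
v=37: a=37^1·(≡13), b=37^0·(≡24) mod 37; (13|37)=-1, (24|37)=-1; (−1)^{1·0·18}·(-1)^0·(-1)^1 = -1.
v=31: a=31^0·(≡23), b=31^1·(≡17) mod 31; (23|31)=-1, (17|31)=-1; (−1)^{0·1·15}·(-1)^1·(-1)^0 = -1.
v=2: v_2(a)=-1, v_2(b)=4; units ≡ 3, 1 (mod 8); ε·ε+αω+βω = 1·0+-1·0+4·1 ≡ 0  ⇒  (a,b)_2 = +1.
v=11: a=11^0·(≡3), b=11^2·(≡10) mod 11; (3|11)=+1, (10|11)=-1; (−1)^{0·2·5}·(+1)^2·(-1)^0 = +1.
v=13: a=13^1·(≡2), b=13^-2·(≡8) mod 13; (2|13)=-1, (8|13)=-1; (−1)^{1·-2·6}·(-1)^-2·(-1)^1 = -1.
v=7: a=7^-2·(≡2), b=7^2·(≡4) mod 7; (2|7)=+1, (4|7)=+1; (−1)^{-2·2·3}·(+1)^2·(+1)^-2 = +1.
v=17: a=17^2·(≡16), b=17^0·(≡3) mod 17; (16|17)=+1, (3|17)=-1; (−1)^{2·0·8}·(+1)^0·(-1)^2 = +1.
v=3: a=3^4·(≡1), b=3^-4·(≡2) mod 3; (1|3)=+1, (2|3)=-1; (−1)^{4·-4·1}·(+1)^-4·(-1)^4 = +1.
v=41: a=41^1·(≡12), b=41^0·(≡20) mod 41; (12|41)=-1, (20|41)=+1; (−1)^{1·0·20}·(-1)^0·(+1)^1 = +1.
(1696006, -31 / ℚ) ramifies at {13, 31, 37, 43}: a division algebra.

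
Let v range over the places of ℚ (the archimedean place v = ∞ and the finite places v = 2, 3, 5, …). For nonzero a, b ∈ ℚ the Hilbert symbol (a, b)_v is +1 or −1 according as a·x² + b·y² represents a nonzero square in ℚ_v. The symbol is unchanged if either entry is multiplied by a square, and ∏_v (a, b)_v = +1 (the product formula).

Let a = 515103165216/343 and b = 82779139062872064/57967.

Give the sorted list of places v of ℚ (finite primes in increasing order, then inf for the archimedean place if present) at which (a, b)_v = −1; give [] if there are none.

[3, 23, 31, 37]

(a, b) ≡ (35742, 1108002) mod (ℚ^×)²; places V = {2, 3, 7, 13, 23, 31, 37, ∞}.
(a,b)_31: α=2, u≡17; β=3, v≡24 (mod 31); (17|31)=-1, (24|31)=-1; sign (−1)^0·-1^3·-1^2 = -1.
(a,b)_∞: sgn(35742)=+, sgn(1108002)=+, so +1.
(a,b)_7: α=-3, u≡3; β=-3, v≡1 (mod 7); (3|7)=-1, (1|7)=+1; sign (−1)^1·-1^-3·+1^-3 = +1.
(a,b)_2: α=5, β=11; u≡7, v≡1 (mod 8); ε(u)ε(v)=1·0, αω(v)=5·0, βω(u)=11·0; sum ≡ 0  ⇒  +1.
(a,b)_23: α=1, u≡12; β=1, v≡16 (mod 23); (12|23)=+1, (16|23)=+1; sign (−1)^1·+1^1·+1^1 = -1.
(a,b)_3: α=9, u≡1; β=13, v≡1 (mod 3); (1|3)=+1, (1|3)=+1; sign (−1)^1·+1^13·+1^9 = -1.
(a,b)_13: α=0, u≡11; β=-2, v≡4 (mod 13); (11|13)=-1, (4|13)=+1; sign (−1)^0·-1^-2·+1^0 = +1.
(a,b)_37: α=1, u≡7; β=1, v≡29 (mod 37); (7|37)=+1, (29|37)=-1; sign (−1)^0·+1^1·-1^1 = -1.
Ram(35742, 1108002) = {3, 23, 31, 37}; no ℚ_3-point on the conic.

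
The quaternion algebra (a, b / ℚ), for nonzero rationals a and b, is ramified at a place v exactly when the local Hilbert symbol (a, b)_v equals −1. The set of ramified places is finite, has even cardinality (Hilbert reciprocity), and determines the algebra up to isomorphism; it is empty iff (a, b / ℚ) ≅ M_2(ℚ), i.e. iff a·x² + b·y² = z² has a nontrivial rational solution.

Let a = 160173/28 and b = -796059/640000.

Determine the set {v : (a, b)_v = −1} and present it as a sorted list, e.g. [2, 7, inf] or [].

(a, b) ≡ (91, -731) mod (ℚ^×)²; places V = {2, 3, 5, 7, 11, 13, 17, 37, 43, ∞}.
(a,b)_17: α=0, u≡3; β=1, v≡8 (mod 17); (3|17)=-1, (8|17)=+1; sign (−1)^0·-1^1·+1^0 = -1.
(a,b)_43: α=0, u≡3; β=1, v≡27 (mod 43); (3|43)=-1, (27|43)=-1; sign (−1)^0·-1^1·-1^0 = -1.
(a,b)_11: α=0, u≡4; β=2, v≡6 (mod 11); (4|11)=+1, (6|11)=-1; sign (−1)^0·+1^2·-1^0 = +1.
(a,b)_5: α=0, u≡1; β=-4, v≡4 (mod 5); (1|5)=+1, (4|5)=+1; sign (−1)^0·+1^-4·+1^0 = +1.
(a,b)_∞: sgn(91)=+, sgn(-731)=−, so +1.
(a,b)_13: α=1, u≡5; β=0, v≡10 (mod 13); (5|13)=-1, (10|13)=+1; sign (−1)^0·-1^0·+1^1 = +1.
(a,b)_3: α=2, u≡1; β=2, v≡1 (mod 3); (1|3)=+1, (1|3)=+1; sign (−1)^0·+1^2·+1^2 = +1.
(a,b)_2: α=-2, β=-10; u≡3, v≡5 (mod 8); ε(u)ε(v)=1·0, αω(v)=-2·1, βω(u)=-10·1; sum ≡ 0  ⇒  +1.
(a,b)_7: α=-1, u≡5; β=0, v≡4 (mod 7); (5|7)=-1, (4|7)=+1; sign (−1)^0·-1^0·+1^-1 = +1.
(a,b)_37: α=2, u≡24; β=0, v≡3 (mod 37); (24|37)=-1, (3|37)=+1; sign (−1)^0·-1^0·+1^2 = +1.
Ram(91, -731) = {17, 43}; no ℚ_17-point on the conic.

[17, 43]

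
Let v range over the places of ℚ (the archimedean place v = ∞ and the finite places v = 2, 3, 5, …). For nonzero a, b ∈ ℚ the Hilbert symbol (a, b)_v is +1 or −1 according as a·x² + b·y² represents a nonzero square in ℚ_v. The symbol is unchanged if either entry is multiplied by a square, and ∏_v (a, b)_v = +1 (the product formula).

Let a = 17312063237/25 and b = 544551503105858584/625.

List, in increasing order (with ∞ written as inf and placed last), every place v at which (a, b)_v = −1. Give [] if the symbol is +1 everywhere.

(a, b) ≡ (893, 8806) mod (ℚ^×)²; places V = {2, 5, 7, 17, 19, 37, 47, ∞}.
(a,b)_7: α=2, u≡1; β=3, v≡6 (mod 7); (1|7)=+1, (6|7)=-1; sign (−1)^0·+1^3·-1^2 = +1.
(a,b)_2: α=0, β=3; u≡5, v≡3 (mod 8); ε(u)ε(v)=0·1, αω(v)=0·1, βω(u)=3·1; sum ≡ 1  ⇒  -1.
(a,b)_37: α=2, u≡35; β=3, v≡4 (mod 37); (35|37)=-1, (4|37)=+1; sign (−1)^0·-1^3·+1^2 = -1.
(a,b)_47: α=1, u≡30; β=2, v≡37 (mod 47); (30|47)=-1, (37|47)=+1; sign (−1)^0·-1^2·+1^1 = +1.
(a,b)_∞: sgn(893)=+, sgn(8806)=+, so +1.
(a,b)_19: α=1, u≡9; β=2, v≡11 (mod 19); (9|19)=+1, (11|19)=+1; sign (−1)^0·+1^2·+1^1 = +1.
(a,b)_5: α=-2, u≡2; β=-4, v≡4 (mod 5); (2|5)=-1, (4|5)=+1; sign (−1)^0·-1^-4·+1^-2 = +1.
(a,b)_17: α=2, u≡1; β=3, v≡2 (mod 17); (1|17)=+1, (2|17)=+1; sign (−1)^0·+1^3·+1^2 = +1.
|Ram(893, 8806)| = 2, even; anisotropic at {2, 37}.

[2, 37]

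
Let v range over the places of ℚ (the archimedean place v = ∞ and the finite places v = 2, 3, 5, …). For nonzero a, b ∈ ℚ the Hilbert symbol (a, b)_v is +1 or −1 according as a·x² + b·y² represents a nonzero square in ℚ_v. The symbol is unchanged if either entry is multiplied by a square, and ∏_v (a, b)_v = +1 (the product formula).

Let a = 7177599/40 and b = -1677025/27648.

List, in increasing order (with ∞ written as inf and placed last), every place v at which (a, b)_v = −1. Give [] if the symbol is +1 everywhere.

[2, 5]

(a, b) ≡ (390, -3) mod (ℚ^×)²; places V = {2, 3, 5, 7, 11, 13, 37, ∞}.
(a,b)_2: α=-3, β=-10; u≡3, v≡5 (mod 8); ε(u)ε(v)=1·0, αω(v)=-3·1, βω(u)=-10·1; sum ≡ 1  ⇒  -1.
(a,b)_37: α=0, u≡2; β=2, v≡16 (mod 37); (2|37)=-1, (16|37)=+1; sign (−1)^0·-1^2·+1^0 = +1.
(a,b)_13: α=3, u≡4; β=0, v≡4 (mod 13); (4|13)=+1, (4|13)=+1; sign (−1)^0·+1^0·+1^3 = +1.
(a,b)_3: α=3, u≡1; β=-3, v≡2 (mod 3); (1|3)=+1, (2|3)=-1; sign (−1)^1·+1^-3·-1^3 = +1.
(a,b)_7: α=0, u≡6; β=2, v≡1 (mod 7); (6|7)=-1, (1|7)=+1; sign (−1)^0·-1^2·+1^0 = +1.
(a,b)_5: α=-1, u≡3; β=2, v≡3 (mod 5); (3|5)=-1, (3|5)=-1; sign (−1)^0·-1^2·-1^-1 = -1.
(a,b)_∞: sgn(390)=+, sgn(-3)=−, so +1.
(a,b)_11: α=2, u≡1; β=0, v≡7 (mod 11); (1|11)=+1, (7|11)=-1; sign (−1)^0·+1^0·-1^2 = +1.
Ram(390, -3) = {2, 5}; no ℚ_2-point on the conic.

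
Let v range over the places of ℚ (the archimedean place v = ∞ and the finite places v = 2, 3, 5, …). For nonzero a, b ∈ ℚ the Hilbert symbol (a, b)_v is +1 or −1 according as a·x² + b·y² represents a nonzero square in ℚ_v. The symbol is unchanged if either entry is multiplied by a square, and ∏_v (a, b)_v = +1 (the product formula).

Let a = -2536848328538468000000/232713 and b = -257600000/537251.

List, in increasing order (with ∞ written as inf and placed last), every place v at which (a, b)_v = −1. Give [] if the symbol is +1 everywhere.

[11, inf]

Mod squares: a ≡ -8833081, b ≡ -17710. Check v ∈ {∞, 2, 3, 5, 7, 11, 13, 17, 19, 23, 29, 31, 41}.
v=17: a=17^-1·(≡7), b=17^-2·(≡8) mod 17; (7|17)=-1, (8|17)=+1; (−1)^{-1·-2·8}·(-1)^-2·(+1)^-1 = +1.
v=11: a=11^0·(≡7), b=11^-1·(≡2) mod 11; (7|11)=-1, (2|11)=-1; (−1)^{0·-1·5}·(-1)^-1·(-1)^0 = -1.
v=5: a=5^6·(≡1), b=5^5·(≡3) mod 5; (1|5)=+1, (3|5)=-1; (−1)^{6·5·2}·(+1)^5·(-1)^6 = +1.
v=41: a=41^1·(≡35), b=41^0·(≡31) mod 41; (35|41)=-1, (31|41)=+1; (−1)^{1·0·20}·(-1)^0·(+1)^1 = +1.
v=∞: -8833081 < 0 and -17710 < 0  ⇒  (a,b)_∞ = -1.
v=3: a=3^-4·(≡2), b=3^0·(≡2) mod 3; (2|3)=-1, (2|3)=-1; (−1)^{-4·0·1}·(-1)^0·(-1)^-4 = +1.
v=7: a=7^4·(≡1), b=7^1·(≡1) mod 7; (1|7)=+1, (1|7)=+1; (−1)^{4·1·3}·(+1)^1·(+1)^4 = +1.
v=19: a=19^1·(≡13), b=19^0·(≡17) mod 19; (13|19)=-1, (17|19)=+1; (−1)^{1·0·9}·(-1)^0·(+1)^1 = +1.
v=31: a=31^2·(≡19), b=31^0·(≡23) mod 31; (19|31)=+1, (23|31)=-1; (−1)^{2·0·15}·(+1)^0·(-1)^2 = +1.
v=23: a=23^3·(≡5), b=23^1·(≡2) mod 23; (5|23)=-1, (2|23)=+1; (−1)^{3·1·11}·(-1)^1·(+1)^3 = +1.
v=13: a=13^-2·(≡9), b=13^-2·(≡10) mod 13; (9|13)=+1, (10|13)=+1; (−1)^{-2·-2·6}·(+1)^-2·(+1)^-2 = +1.
v=29: a=29^1·(≡12), b=29^0·(≡6) mod 29; (12|29)=-1, (6|29)=+1; (−1)^{1·0·14}·(-1)^0·(+1)^1 = +1.
v=2: v_2(a)=8, v_2(b)=9; units ≡ 7, 1 (mod 8); ε·ε+αω+βω = 1·0+8·0+9·0 ≡ 0  ⇒  (a,b)_2 = +1.
Ram(-8833081, -17710) = {11, ∞}; no ℚ_11-point on the conic.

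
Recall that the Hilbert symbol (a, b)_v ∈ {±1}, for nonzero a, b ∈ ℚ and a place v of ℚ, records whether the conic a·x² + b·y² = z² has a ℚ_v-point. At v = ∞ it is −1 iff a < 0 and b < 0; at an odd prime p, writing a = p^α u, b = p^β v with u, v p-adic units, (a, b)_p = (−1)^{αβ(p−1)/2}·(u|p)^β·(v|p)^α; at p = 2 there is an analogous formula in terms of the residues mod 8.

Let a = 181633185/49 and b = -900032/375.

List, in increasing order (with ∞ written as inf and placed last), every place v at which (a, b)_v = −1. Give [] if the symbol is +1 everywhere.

[3, 5, 7, 23, 37, 41]

(a, b) ≡ (2242385, -4305) mod (ℚ^×)²; places V = {2, 3, 5, 7, 17, 23, 31, 37, 41, ∞}.
(a,b)_37: α=1, u≡21; β=0, v≡6 (mod 37); (21|37)=+1, (6|37)=-1; sign (−1)^0·+1^0·-1^1 = -1.
(a,b)_17: α=1, u≡4; β=0, v≡16 (mod 17); (4|17)=+1, (16|17)=+1; sign (−1)^0·+1^0·+1^1 = +1.
(a,b)_41: α=0, u≡24; β=1, v≡4 (mod 41); (24|41)=-1, (4|41)=+1; sign (−1)^0·-1^1·+1^0 = -1.
(a,b)_2: α=0, β=6; u≡1, v≡7 (mod 8); ε(u)ε(v)=0·1, αω(v)=0·0, βω(u)=6·0; sum ≡ 0  ⇒  +1.
(a,b)_∞: sgn(2242385)=+, sgn(-4305)=−, so +1.
(a,b)_31: α=1, u≡23; β=0, v≡28 (mod 31); (23|31)=-1, (28|31)=+1; sign (−1)^0·-1^0·+1^1 = +1.
(a,b)_7: α=-2, u≡6; β=3, v≡2 (mod 7); (6|7)=-1, (2|7)=+1; sign (−1)^0·-1^3·+1^-2 = -1.
(a,b)_5: α=1, u≡3; β=-3, v≡1 (mod 5); (3|5)=-1, (1|5)=+1; sign (−1)^0·-1^-3·+1^1 = -1.
(a,b)_23: α=1, u≡15; β=0, v≡17 (mod 23); (15|23)=-1, (17|23)=-1; sign (−1)^0·-1^0·-1^1 = -1.
(a,b)_3: α=4, u≡2; β=-1, v≡2 (mod 3); (2|3)=-1, (2|3)=-1; sign (−1)^0·-1^-1·-1^4 = -1.
|Ram(2242385, -4305)| = 6, even; anisotropic at {3, 5, 7, 23, 37, 41}.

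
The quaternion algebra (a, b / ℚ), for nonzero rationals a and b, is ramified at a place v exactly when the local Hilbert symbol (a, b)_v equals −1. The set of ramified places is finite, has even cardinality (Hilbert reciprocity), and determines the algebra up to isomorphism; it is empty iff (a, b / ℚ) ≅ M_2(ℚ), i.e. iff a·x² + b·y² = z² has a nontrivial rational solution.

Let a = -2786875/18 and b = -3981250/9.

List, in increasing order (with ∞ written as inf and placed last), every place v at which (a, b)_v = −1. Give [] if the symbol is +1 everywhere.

[2, 5, 7, inf]

(a, b) ≡ (-182, -130) mod (ℚ^×)²; places V = {2, 3, 5, 7, 13, ∞}.
(a,b)_∞: sgn(-182)=−, sgn(-130)=−, so -1.
(a,b)_2: α=-1, β=1; u≡5, v≡7 (mod 8); ε(u)ε(v)=0·1, αω(v)=-1·0, βω(u)=1·1; sum ≡ 1  ⇒  -1.
(a,b)_13: α=1, u≡12; β=1, v≡12 (mod 13); (12|13)=+1, (12|13)=+1; sign (−1)^0·+1^1·+1^1 = +1.
(a,b)_5: α=4, u≡2; β=5, v≡4 (mod 5); (2|5)=-1, (4|5)=+1; sign (−1)^0·-1^5·+1^4 = -1.
(a,b)_7: α=3, u≡4; β=2, v≡3 (mod 7); (4|7)=+1, (3|7)=-1; sign (−1)^0·+1^2·-1^3 = -1.
(a,b)_3: α=-2, u≡1; β=-2, v≡2 (mod 3); (1|3)=+1, (2|3)=-1; sign (−1)^0·+1^-2·-1^-2 = +1.
Ram(-182, -130) = {2, 5, 7, ∞}; no ℚ_2-point on the conic.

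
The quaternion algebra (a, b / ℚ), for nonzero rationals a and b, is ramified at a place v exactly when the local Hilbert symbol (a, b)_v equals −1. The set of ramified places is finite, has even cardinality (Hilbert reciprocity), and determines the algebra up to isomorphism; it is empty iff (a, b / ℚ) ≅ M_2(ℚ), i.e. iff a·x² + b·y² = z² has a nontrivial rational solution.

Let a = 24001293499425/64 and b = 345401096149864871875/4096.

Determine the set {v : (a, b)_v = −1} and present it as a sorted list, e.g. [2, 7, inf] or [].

(a, b) ≡ (7337, 6355) mod (ℚ^×)²; places V = {2, 3, 5, 11, 23, 29, 31, 41, ∞}.
(a,b)_3: α=4, u≡2; β=0, v≡1 (mod 3); (2|3)=-1, (1|3)=+1; sign (−1)^0·-1^0·+1^4 = +1.
(a,b)_2: α=-6, β=-12; u≡1, v≡3 (mod 8); ε(u)ε(v)=0·1, αω(v)=-6·1, βω(u)=-12·0; sum ≡ 0  ⇒  +1.
(a,b)_11: α=1, u≡6; β=2, v≡6 (mod 11); (6|11)=-1, (6|11)=-1; sign (−1)^0·-1^2·-1^1 = -1.
(a,b)_31: α=2, u≡22; β=3, v≡9 (mod 31); (22|31)=-1, (9|31)=+1; sign (−1)^0·-1^3·+1^2 = -1.
(a,b)_41: α=2, u≡32; β=3, v≡21 (mod 41); (32|41)=+1, (21|41)=+1; sign (−1)^0·+1^3·+1^2 = +1.
(a,b)_29: α=1, u≡12; β=2, v≡25 (mod 29); (12|29)=-1, (25|29)=+1; sign (−1)^0·-1^2·+1^1 = +1.
(a,b)_23: α=1, u≡17; β=2, v≡5 (mod 23); (17|23)=-1, (5|23)=-1; sign (−1)^0·-1^2·-1^1 = -1.
(a,b)_∞: sgn(7337)=+, sgn(6355)=+, so +1.
(a,b)_5: α=2, u≡3; β=5, v≡4 (mod 5); (3|5)=-1, (4|5)=+1; sign (−1)^0·-1^5·+1^2 = -1.
Ram(7337, 6355) = {5, 11, 23, 31}; no ℚ_5-point on the conic.

[5, 11, 23, 31]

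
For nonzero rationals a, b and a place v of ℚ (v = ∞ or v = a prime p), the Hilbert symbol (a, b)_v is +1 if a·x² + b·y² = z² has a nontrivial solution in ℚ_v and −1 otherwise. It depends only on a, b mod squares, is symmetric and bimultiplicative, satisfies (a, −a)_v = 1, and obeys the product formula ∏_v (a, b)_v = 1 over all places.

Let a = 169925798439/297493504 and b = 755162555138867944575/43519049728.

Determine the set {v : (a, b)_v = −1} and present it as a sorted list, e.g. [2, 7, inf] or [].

Mod squares: a ≡ 31, b ≡ 4641. Check v ∈ {∞, 2, 3, 5, 7, 11, 13, 17, 23, 29, 31, 37}.
v=∞: 31 > 0 and 4641 > 0  ⇒  (a,b)_∞ = +1.
v=11: a=11^-2·(≡4), b=11^-2·(≡6) mod 11; (4|11)=+1, (6|11)=-1; (−1)^{-2·-2·5}·(+1)^-2·(-1)^-2 = +1.
v=3: a=3^2·(≡1), b=3^5·(≡2) mod 3; (1|3)=+1, (2|3)=-1; (−1)^{2·5·1}·(+1)^5·(-1)^2 = +1.
v=23: a=23^2·(≡2), b=23^2·(≡2) mod 23; (2|23)=+1, (2|23)=+1; (−1)^{2·2·11}·(+1)^2·(+1)^2 = +1.
v=2: v_2(a)=-10, v_2(b)=-20; units ≡ 7, 1 (mod 8); ε·ε+αω+βω = 1·0+-10·0+-20·0 ≡ 0  ⇒  (a,b)_2 = +1.
v=17: a=17^0·(≡6), b=17^1·(≡8) mod 17; (6|17)=-1, (8|17)=+1; (−1)^{0·1·8}·(-1)^1·(+1)^0 = -1.
v=37: a=37^2·(≡17), b=37^2·(≡36) mod 37; (17|37)=-1, (36|37)=+1; (−1)^{2·2·18}·(-1)^2·(+1)^2 = +1.
v=13: a=13^0·(≡8), b=13^1·(≡8) mod 13; (8|13)=-1, (8|13)=-1; (−1)^{0·1·6}·(-1)^1·(-1)^0 = -1.
v=31: a=31^1·(≡18), b=31^4·(≡6) mod 31; (18|31)=+1, (6|31)=-1; (−1)^{1·4·15}·(+1)^4·(-1)^1 = -1.
v=7: a=7^-4·(≡3), b=7^-3·(≡3) mod 7; (3|7)=-1, (3|7)=-1; (−1)^{-4·-3·3}·(-1)^-3·(-1)^-4 = -1.
v=29: a=29^2·(≡3), b=29^2·(≡20) mod 29; (3|29)=-1, (20|29)=+1; (−1)^{2·2·14}·(-1)^2·(+1)^2 = +1.
v=5: a=5^0·(≡1), b=5^2·(≡1) mod 5; (1|5)=+1, (1|5)=+1; (−1)^{0·2·2}·(+1)^2·(+1)^0 = +1.
(31, 4641 / ℚ) ramifies at {7, 13, 17, 31}: a division algebra.

[7, 13, 17, 31]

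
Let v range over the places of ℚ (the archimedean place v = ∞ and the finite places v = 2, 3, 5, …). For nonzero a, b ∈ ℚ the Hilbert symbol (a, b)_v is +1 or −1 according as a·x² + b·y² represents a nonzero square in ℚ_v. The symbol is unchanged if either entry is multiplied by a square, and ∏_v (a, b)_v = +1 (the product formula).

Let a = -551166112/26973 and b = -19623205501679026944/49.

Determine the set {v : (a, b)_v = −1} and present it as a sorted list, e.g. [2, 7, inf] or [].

Mod squares: a ≡ -26011666, b ≡ -851. Check v ∈ {∞, 2, 3, 7, 17, 23, 29, 31, 37}.
v=17: a=17^1·(≡9), b=17^2·(≡9) mod 17; (9|17)=+1, (9|17)=+1; (−1)^{1·2·8}·(+1)^2·(+1)^1 = +1.
v=31: a=31^1·(≡11), b=31^2·(≡6) mod 31; (11|31)=-1, (6|31)=-1; (−1)^{1·2·15}·(-1)^2·(-1)^1 = -1.
v=23: a=23^1·(≡15), b=23^3·(≡13) mod 23; (15|23)=-1, (13|23)=+1; (−1)^{1·3·11}·(-1)^3·(+1)^1 = +1.
v=7: a=7^2·(≡6), b=7^-2·(≡3) mod 7; (6|7)=-1, (3|7)=-1; (−1)^{2·-2·3}·(-1)^-2·(-1)^2 = +1.
v=∞: -26011666 < 0 and -851 < 0  ⇒  (a,b)_∞ = -1.
v=3: a=3^-6·(≡2), b=3^6·(≡1) mod 3; (2|3)=-1, (1|3)=+1; (−1)^{-6·6·1}·(-1)^6·(+1)^-6 = +1.
v=37: a=37^-1·(≡35), b=37^1·(≡29) mod 37; (35|37)=-1, (29|37)=-1; (−1)^{-1·1·18}·(-1)^1·(-1)^-1 = +1.
v=29: a=29^1·(≡20), b=29^2·(≡10) mod 29; (20|29)=+1, (10|29)=-1; (−1)^{1·2·14}·(+1)^2·(-1)^1 = -1.
v=2: v_2(a)=5, v_2(b)=8; units ≡ 7, 5 (mod 8); ε·ε+αω+βω = 1·0+5·1+8·0 ≡ 1  ⇒  (a,b)_2 = -1.
Ram(-26011666, -851) = {2, 29, 31, ∞}; no ℚ_2-point on the conic.

[2, 29, 31, inf]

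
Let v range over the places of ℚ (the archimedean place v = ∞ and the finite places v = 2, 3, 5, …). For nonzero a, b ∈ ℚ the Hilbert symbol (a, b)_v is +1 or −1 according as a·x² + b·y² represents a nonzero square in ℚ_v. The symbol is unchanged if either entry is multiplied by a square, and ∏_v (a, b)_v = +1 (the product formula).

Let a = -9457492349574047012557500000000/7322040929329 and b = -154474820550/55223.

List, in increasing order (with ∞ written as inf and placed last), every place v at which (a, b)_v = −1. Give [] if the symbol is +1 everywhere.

(a, b) ≡ (-3567, -6071034) mod (ℚ^×)²; places V = {2, 3, 5, 7, 17, 23, 29, 37, 41, ∞}.
(a,b)_∞: sgn(-3567)=−, sgn(-6071034)=−, so -1.
(a,b)_37: α=2, u≡24; β=1, v≡18 (mod 37); (24|37)=-1, (18|37)=-1; sign (−1)^0·-1^1·-1^2 = -1.
(a,b)_5: α=10, u≡3; β=2, v≡1 (mod 5); (3|5)=-1, (1|5)=+1; sign (−1)^0·-1^2·+1^10 = +1.
(a,b)_3: α=9, u≡2; β=5, v≡2 (mod 3); (2|3)=-1, (2|3)=-1; sign (−1)^1·-1^5·-1^9 = -1.
(a,b)_41: α=3, u≡40; β=1, v≡8 (mod 41); (40|41)=+1, (8|41)=+1; sign (−1)^0·+1^1·+1^3 = +1.
(a,b)_7: α=-12, u≡3; β=-4, v≡3 (mod 7); (3|7)=-1, (3|7)=-1; sign (−1)^0·-1^-4·-1^-12 = +1.
(a,b)_23: α=-2, u≡10; β=-1, v≡6 (mod 23); (10|23)=-1, (6|23)=+1; sign (−1)^0·-1^-1·+1^-2 = -1.
(a,b)_2: α=8, β=1; u≡1, v≡3 (mod 8); ε(u)ε(v)=0·1, αω(v)=8·1, βω(u)=1·0; sum ≡ 0  ⇒  +1.
(a,b)_17: α=4, u≡7; β=2, v≡10 (mod 17); (7|17)=-1, (10|17)=-1; sign (−1)^0·-1^2·-1^4 = +1.
(a,b)_29: α=3, u≡13; β=1, v≡7 (mod 29); (13|29)=+1, (7|29)=+1; sign (−1)^0·+1^1·+1^3 = +1.
(-3567, -6071034 / ℚ) ramifies at {3, 23, 37, ∞}: a division algebra.

[3, 23, 37, inf]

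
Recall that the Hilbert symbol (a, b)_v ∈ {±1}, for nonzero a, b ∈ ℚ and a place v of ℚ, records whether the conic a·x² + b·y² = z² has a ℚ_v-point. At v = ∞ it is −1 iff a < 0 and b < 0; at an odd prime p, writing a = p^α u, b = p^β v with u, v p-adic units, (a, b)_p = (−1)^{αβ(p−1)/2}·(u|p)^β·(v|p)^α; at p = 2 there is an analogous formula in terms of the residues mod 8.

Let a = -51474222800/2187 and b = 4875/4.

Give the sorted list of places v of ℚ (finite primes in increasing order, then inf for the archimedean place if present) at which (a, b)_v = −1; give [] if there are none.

[7, 29]

Mod squares: a ≡ -18879, b ≡ 195. Check v ∈ {∞, 2, 3, 5, 7, 11, 13, 29, 31}.
v=∞: -18879 < 0 and 195 > 0  ⇒  (a,b)_∞ = +1.
v=11: a=11^2·(≡8), b=11^0·(≡6) mod 11; (8|11)=-1, (6|11)=-1; (−1)^{2·0·5}·(-1)^0·(-1)^2 = +1.
v=2: v_2(a)=4, v_2(b)=-2; units ≡ 1, 3 (mod 8); ε·ε+αω+βω = 0·1+4·1+-2·0 ≡ 0  ⇒  (a,b)_2 = +1.
v=13: a=13^2·(≡4), b=13^1·(≡6) mod 13; (4|13)=+1, (6|13)=-1; (−1)^{2·1·6}·(+1)^1·(-1)^2 = +1.
v=5: a=5^2·(≡4), b=5^3·(≡1) mod 5; (4|5)=+1, (1|5)=+1; (−1)^{2·3·2}·(+1)^3·(+1)^2 = +1.
v=7: a=7^1·(≡5), b=7^0·(≡6) mod 7; (5|7)=-1, (6|7)=-1; (−1)^{1·0·3}·(-1)^0·(-1)^1 = -1.
v=3: a=3^-7·(≡1), b=3^1·(≡2) mod 3; (1|3)=+1, (2|3)=-1; (−1)^{-7·1·1}·(+1)^1·(-1)^-7 = +1.
v=31: a=31^1·(≡29), b=31^0·(≡2) mod 31; (29|31)=-1, (2|31)=+1; (−1)^{1·0·15}·(-1)^0·(+1)^1 = +1.
v=29: a=29^1·(≡28), b=29^0·(≡8) mod 29; (28|29)=+1, (8|29)=-1; (−1)^{1·0·14}·(+1)^0·(-1)^1 = -1.
(-18879, 195 / ℚ) ramifies at {7, 29}: a division algebra.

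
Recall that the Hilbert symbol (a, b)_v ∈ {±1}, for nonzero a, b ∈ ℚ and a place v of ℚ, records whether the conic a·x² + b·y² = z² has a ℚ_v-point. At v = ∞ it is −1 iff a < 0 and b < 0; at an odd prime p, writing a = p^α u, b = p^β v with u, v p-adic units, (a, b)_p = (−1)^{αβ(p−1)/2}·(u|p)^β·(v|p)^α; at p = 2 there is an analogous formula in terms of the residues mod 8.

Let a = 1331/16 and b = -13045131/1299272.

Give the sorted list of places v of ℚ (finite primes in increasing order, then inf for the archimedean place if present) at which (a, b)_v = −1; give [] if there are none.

[2, 11]

Mod squares: a ≡ 11, b ≡ -22. Check v ∈ {∞, 2, 3, 11, 13, 31}.
v=2: v_2(a)=-4, v_2(b)=-3; units ≡ 3, 5 (mod 8); ε·ε+αω+βω = 1·0+-4·1+-3·1 ≡ 1  ⇒  (a,b)_2 = -1.
v=31: a=31^0·(≡27), b=31^-2·(≡25) mod 31; (27|31)=-1, (25|31)=+1; (−1)^{0·-2·15}·(-1)^-2·(+1)^0 = +1.
v=∞: 11 > 0 and -22 < 0  ⇒  (a,b)_∞ = +1.
v=3: a=3^0·(≡2), b=3^4·(≡2) mod 3; (2|3)=-1, (2|3)=-1; (−1)^{0·4·1}·(-1)^4·(-1)^0 = +1.
v=13: a=13^0·(≡6), b=13^-2·(≡1) mod 13; (6|13)=-1, (1|13)=+1; (−1)^{0·-2·6}·(-1)^-2·(+1)^0 = +1.
v=11: a=11^3·(≡9), b=11^5·(≡1) mod 11; (9|11)=+1, (1|11)=+1; (−1)^{3·5·5}·(+1)^5·(+1)^3 = -1.
Ram(11, -22) = {2, 11}; no ℚ_2-point on the conic.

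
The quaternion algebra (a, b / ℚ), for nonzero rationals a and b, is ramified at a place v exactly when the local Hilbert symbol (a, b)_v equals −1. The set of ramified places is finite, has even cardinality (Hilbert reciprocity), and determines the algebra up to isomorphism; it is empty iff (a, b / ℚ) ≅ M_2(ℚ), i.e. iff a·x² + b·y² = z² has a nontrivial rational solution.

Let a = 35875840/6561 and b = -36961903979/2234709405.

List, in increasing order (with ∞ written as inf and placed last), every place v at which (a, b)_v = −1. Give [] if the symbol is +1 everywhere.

[5, 11]

Mod squares: a ≡ 715, b ≡ -55. Check v ∈ {∞, 2, 3, 5, 7, 11, 13, 29}.
v=11: a=11^1·(≡10), b=11^1·(≡7) mod 11; (10|11)=-1, (7|11)=-1; (−1)^{1·1·5}·(-1)^1·(-1)^1 = -1.
v=7: a=7^2·(≡1), b=7^6·(≡2) mod 7; (1|7)=+1, (2|7)=+1; (−1)^{2·6·3}·(+1)^6·(+1)^2 = +1.
v=29: a=29^0·(≡8), b=29^-2·(≡21) mod 29; (8|29)=-1, (21|29)=-1; (−1)^{0·-2·14}·(-1)^-2·(-1)^0 = +1.
v=13: a=13^1·(≡3), b=13^4·(≡4) mod 13; (3|13)=+1, (4|13)=+1; (−1)^{1·4·6}·(+1)^4·(+1)^1 = +1.
v=5: a=5^1·(≡3), b=5^-1·(≡1) mod 5; (3|5)=-1, (1|5)=+1; (−1)^{1·-1·2}·(-1)^-1·(+1)^1 = -1.
v=2: v_2(a)=10, v_2(b)=0; units ≡ 3, 1 (mod 8); ε·ε+αω+βω = 1·0+10·0+0·1 ≡ 0  ⇒  (a,b)_2 = +1.
v=∞: 715 > 0 and -55 < 0  ⇒  (a,b)_∞ = +1.
v=3: a=3^-8·(≡1), b=3^-12·(≡2) mod 3; (1|3)=+1, (2|3)=-1; (−1)^{-8·-12·1}·(+1)^-12·(-1)^-8 = +1.
(715, -55 / ℚ) ramifies at {5, 11}: a division algebra.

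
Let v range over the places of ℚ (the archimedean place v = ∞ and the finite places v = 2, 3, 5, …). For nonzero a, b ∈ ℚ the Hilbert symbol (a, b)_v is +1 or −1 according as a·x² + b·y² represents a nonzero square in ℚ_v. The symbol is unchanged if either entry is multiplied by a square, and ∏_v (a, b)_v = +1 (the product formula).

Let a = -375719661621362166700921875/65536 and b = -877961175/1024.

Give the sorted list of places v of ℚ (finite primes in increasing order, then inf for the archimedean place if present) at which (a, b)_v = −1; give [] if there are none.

Mod squares: a ≡ -955365099, b ≡ -716703. Check v ∈ {∞, 2, 3, 5, 7, 13, 17, 23, 31, 43, 47}.
v=2: v_2(a)=-16, v_2(b)=-10; units ≡ 5, 1 (mod 8); ε·ε+αω+βω = 0·0+-16·0+-10·1 ≡ 0  ⇒  (a,b)_2 = +1.
v=7: a=7^2·(≡2), b=7^2·(≡5) mod 7; (2|7)=+1, (5|7)=-1; (−1)^{2·2·3}·(+1)^2·(-1)^2 = +1.
v=17: a=17^3·(≡6), b=17^1·(≡13) mod 17; (6|17)=-1, (13|17)=+1; (−1)^{3·1·8}·(-1)^1·(+1)^3 = -1.
v=13: a=13^3·(≡4), b=13^1·(≡11) mod 13; (4|13)=+1, (11|13)=-1; (−1)^{3·1·6}·(+1)^1·(-1)^3 = -1.
v=∞: -955365099 < 0 and -716703 < 0  ⇒  (a,b)_∞ = -1.
v=23: a=23^3·(≡21), b=23^1·(≡2) mod 23; (21|23)=-1, (2|23)=+1; (−1)^{3·1·11}·(-1)^1·(+1)^3 = +1.
v=47: a=47^3·(≡46), b=47^1·(≡11) mod 47; (46|47)=-1, (11|47)=-1; (−1)^{3·1·23}·(-1)^1·(-1)^3 = -1.
v=31: a=31^1·(≡8), b=31^0·(≡24) mod 31; (8|31)=+1, (24|31)=-1; (−1)^{1·0·15}·(+1)^0·(-1)^1 = -1.
v=43: a=43^1·(≡36), b=43^0·(≡4) mod 43; (36|43)=+1, (4|43)=+1; (−1)^{1·0·21}·(+1)^0·(+1)^1 = +1.
v=3: a=3^3·(≡1), b=3^1·(≡1) mod 3; (1|3)=+1, (1|3)=+1; (−1)^{3·1·1}·(+1)^1·(+1)^3 = -1.
v=5: a=5^6·(≡1), b=5^2·(≡2) mod 5; (1|5)=+1, (2|5)=-1; (−1)^{6·2·2}·(+1)^2·(-1)^6 = +1.
(-955365099, -716703 / ℚ) ramifies at {3, 13, 17, 31, 47, ∞}: a division algebra.

[3, 13, 17, 31, 47, inf]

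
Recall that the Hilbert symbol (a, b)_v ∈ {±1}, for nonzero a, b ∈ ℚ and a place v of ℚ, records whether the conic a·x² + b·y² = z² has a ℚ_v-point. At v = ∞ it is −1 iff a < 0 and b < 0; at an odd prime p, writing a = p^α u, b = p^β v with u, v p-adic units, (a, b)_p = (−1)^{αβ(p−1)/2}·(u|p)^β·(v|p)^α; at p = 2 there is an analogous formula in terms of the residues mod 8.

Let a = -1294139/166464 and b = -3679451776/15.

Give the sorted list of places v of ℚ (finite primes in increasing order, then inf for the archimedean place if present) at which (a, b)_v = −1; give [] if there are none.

[2, 7, 11, inf]

Mod squares: a ≡ -11, b ≡ -2310. Check v ∈ {∞, 2, 3, 5, 7, 11, 13, 17, 47}.
v=11: a=11^1·(≡7), b=11^1·(≡10) mod 11; (7|11)=-1, (10|11)=-1; (−1)^{1·1·5}·(-1)^1·(-1)^1 = -1.
v=17: a=17^-2·(≡7), b=17^0·(≡15) mod 17; (7|17)=-1, (15|17)=+1; (−1)^{-2·0·8}·(-1)^0·(+1)^-2 = +1.
v=47: a=47^0·(≡37), b=47^2·(≡23) mod 47; (37|47)=+1, (23|47)=-1; (−1)^{0·2·23}·(+1)^2·(-1)^0 = +1.
v=2: v_2(a)=-6, v_2(b)=7; units ≡ 5, 5 (mod 8); ε·ε+αω+βω = 0·0+-6·1+7·1 ≡ 1  ⇒  (a,b)_2 = -1.
v=7: a=7^6·(≡6), b=7^1·(≡3) mod 7; (6|7)=-1, (3|7)=-1; (−1)^{6·1·3}·(-1)^1·(-1)^6 = -1.
v=5: a=5^0·(≡4), b=5^-1·(≡3) mod 5; (4|5)=+1, (3|5)=-1; (−1)^{0·-1·2}·(+1)^-1·(-1)^0 = +1.
v=3: a=3^-2·(≡1), b=3^-1·(≡1) mod 3; (1|3)=+1, (1|3)=+1; (−1)^{-2·-1·1}·(+1)^-1·(+1)^-2 = +1.
v=∞: -11 < 0 and -2310 < 0  ⇒  (a,b)_∞ = -1.
v=13: a=13^0·(≡2), b=13^2·(≡1) mod 13; (2|13)=-1, (1|13)=+1; (−1)^{0·2·6}·(-1)^2·(+1)^0 = +1.
Ram(-11, -2310) = {2, 7, 11, ∞}; no ℚ_2-point on the conic.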